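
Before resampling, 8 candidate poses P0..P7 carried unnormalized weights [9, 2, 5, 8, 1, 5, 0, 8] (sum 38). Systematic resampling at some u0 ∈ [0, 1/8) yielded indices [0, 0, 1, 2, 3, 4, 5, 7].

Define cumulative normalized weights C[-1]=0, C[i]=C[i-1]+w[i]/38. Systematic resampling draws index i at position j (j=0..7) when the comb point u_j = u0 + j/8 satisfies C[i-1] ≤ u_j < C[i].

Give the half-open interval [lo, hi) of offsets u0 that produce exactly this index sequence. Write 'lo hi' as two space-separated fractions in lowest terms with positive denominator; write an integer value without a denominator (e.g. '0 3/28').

C = [9/38, 11/38, 8/19, 12/19, 25/38, 15/19, 15/19, 1]
j=0 picked index 0: u0 ∈ [0, 9/38)
j=1 picked index 0: u0 ∈ [-1/8, 17/152)
j=2 picked index 1: u0 ∈ [-1/76, 3/76)
j=3 picked index 2: u0 ∈ [-13/152, 7/152)
j=4 picked index 3: u0 ∈ [-3/38, 5/38)
j=5 picked index 4: u0 ∈ [1/152, 5/152)
j=6 picked index 5: u0 ∈ [-7/76, 3/76)
j=7 picked index 7: u0 ∈ [-13/152, 1/8)
intersection: [1/152, 5/152)

1/152 5/152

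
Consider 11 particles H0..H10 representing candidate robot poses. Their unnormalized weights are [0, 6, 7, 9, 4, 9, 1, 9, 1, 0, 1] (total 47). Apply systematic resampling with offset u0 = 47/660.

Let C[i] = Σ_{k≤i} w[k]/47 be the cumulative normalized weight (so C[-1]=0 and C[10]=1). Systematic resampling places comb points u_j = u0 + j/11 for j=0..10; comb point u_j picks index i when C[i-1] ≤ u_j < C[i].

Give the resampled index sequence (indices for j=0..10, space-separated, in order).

C = [0, 6/47, 13/47, 22/47, 26/47, 35/47, 36/47, 45/47, 46/47, 46/47, 1]
j=0: u_0=47/660 ∈ [0, 6/47) → index 1
j=1: u_1=107/660 ∈ [6/47, 13/47) → index 2
j=2: u_2=167/660 ∈ [6/47, 13/47) → index 2
j=3: u_3=227/660 ∈ [13/47, 22/47) → index 3
j=4: u_4=287/660 ∈ [13/47, 22/47) → index 3
j=5: u_5=347/660 ∈ [22/47, 26/47) → index 4
j=6: u_6=37/60 ∈ [26/47, 35/47) → index 5
j=7: u_7=467/660 ∈ [26/47, 35/47) → index 5
j=8: u_8=527/660 ∈ [36/47, 45/47) → index 7
j=9: u_9=587/660 ∈ [36/47, 45/47) → index 7
j=10: u_10=647/660 ∈ [46/47, 1) → index 10

1 2 2 3 3 4 5 5 7 7 10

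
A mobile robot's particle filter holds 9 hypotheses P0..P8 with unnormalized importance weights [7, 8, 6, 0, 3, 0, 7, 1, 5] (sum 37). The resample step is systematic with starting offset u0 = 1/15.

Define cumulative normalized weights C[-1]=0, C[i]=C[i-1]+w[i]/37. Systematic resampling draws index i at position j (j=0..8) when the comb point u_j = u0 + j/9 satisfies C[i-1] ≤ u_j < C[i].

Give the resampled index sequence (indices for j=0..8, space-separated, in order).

0 0 1 1 2 4 6 7 8

C = [7/37, 15/37, 21/37, 21/37, 24/37, 24/37, 31/37, 32/37, 1]
j=0: u_0=1/15 ∈ [0, 7/37) → index 0
j=1: u_1=8/45 ∈ [0, 7/37) → index 0
j=2: u_2=13/45 ∈ [7/37, 15/37) → index 1
j=3: u_3=2/5 ∈ [7/37, 15/37) → index 1
j=4: u_4=23/45 ∈ [15/37, 21/37) → index 2
j=5: u_5=28/45 ∈ [21/37, 24/37) → index 4
j=6: u_6=11/15 ∈ [24/37, 31/37) → index 6
j=7: u_7=38/45 ∈ [31/37, 32/37) → index 7
j=8: u_8=43/45 ∈ [32/37, 1) → index 8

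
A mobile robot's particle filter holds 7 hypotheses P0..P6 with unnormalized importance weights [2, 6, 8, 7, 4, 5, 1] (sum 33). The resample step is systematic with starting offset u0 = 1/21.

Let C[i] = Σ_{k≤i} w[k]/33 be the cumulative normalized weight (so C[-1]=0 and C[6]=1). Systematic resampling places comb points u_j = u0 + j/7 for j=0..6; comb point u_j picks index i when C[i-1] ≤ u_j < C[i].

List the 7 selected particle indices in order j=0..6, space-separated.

C = [2/33, 8/33, 16/33, 23/33, 9/11, 32/33, 1]
j=0: u_0=1/21 ∈ [0, 2/33) → index 0
j=1: u_1=4/21 ∈ [2/33, 8/33) → index 1
j=2: u_2=1/3 ∈ [8/33, 16/33) → index 2
j=3: u_3=10/21 ∈ [8/33, 16/33) → index 2
j=4: u_4=13/21 ∈ [16/33, 23/33) → index 3
j=5: u_5=16/21 ∈ [23/33, 9/11) → index 4
j=6: u_6=19/21 ∈ [9/11, 32/33) → index 5

0 1 2 2 3 4 5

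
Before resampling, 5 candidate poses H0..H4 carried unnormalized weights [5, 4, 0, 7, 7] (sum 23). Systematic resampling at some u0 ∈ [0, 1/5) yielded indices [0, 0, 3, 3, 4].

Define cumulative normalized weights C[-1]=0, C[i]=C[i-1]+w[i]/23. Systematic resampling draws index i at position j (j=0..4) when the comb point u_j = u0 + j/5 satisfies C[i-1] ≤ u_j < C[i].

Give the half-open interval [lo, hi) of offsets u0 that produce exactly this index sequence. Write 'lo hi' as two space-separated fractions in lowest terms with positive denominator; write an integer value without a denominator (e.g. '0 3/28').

0 2/115

C = [5/23, 9/23, 9/23, 16/23, 1]
j=0 picked index 0: u0 ∈ [0, 5/23)
j=1 picked index 0: u0 ∈ [-1/5, 2/115)
j=2 picked index 3: u0 ∈ [-1/115, 34/115)
j=3 picked index 3: u0 ∈ [-24/115, 11/115)
j=4 picked index 4: u0 ∈ [-12/115, 1/5)
intersection: [0, 2/115)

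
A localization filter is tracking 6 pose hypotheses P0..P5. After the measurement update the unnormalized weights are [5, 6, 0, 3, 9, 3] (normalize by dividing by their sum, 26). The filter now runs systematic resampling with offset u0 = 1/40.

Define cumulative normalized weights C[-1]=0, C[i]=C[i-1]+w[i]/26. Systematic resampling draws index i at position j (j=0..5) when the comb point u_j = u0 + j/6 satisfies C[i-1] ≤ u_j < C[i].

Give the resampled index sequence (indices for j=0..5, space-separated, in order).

C = [5/26, 11/26, 11/26, 7/13, 23/26, 1]
j=0: u_0=1/40 ∈ [0, 5/26) → index 0
j=1: u_1=23/120 ∈ [0, 5/26) → index 0
j=2: u_2=43/120 ∈ [5/26, 11/26) → index 1
j=3: u_3=21/40 ∈ [11/26, 7/13) → index 3
j=4: u_4=83/120 ∈ [7/13, 23/26) → index 4
j=5: u_5=103/120 ∈ [7/13, 23/26) → index 4

0 0 1 3 4 4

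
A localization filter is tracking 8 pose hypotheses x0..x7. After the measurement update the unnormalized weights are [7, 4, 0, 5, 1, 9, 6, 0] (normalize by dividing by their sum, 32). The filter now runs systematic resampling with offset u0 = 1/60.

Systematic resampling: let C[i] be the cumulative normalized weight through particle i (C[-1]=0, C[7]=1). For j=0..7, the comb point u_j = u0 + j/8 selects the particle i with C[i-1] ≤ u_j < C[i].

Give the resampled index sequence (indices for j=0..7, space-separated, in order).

C = [7/32, 11/32, 11/32, 1/2, 17/32, 13/16, 1, 1]
j=0: u_0=1/60 ∈ [0, 7/32) → index 0
j=1: u_1=17/120 ∈ [0, 7/32) → index 0
j=2: u_2=4/15 ∈ [7/32, 11/32) → index 1
j=3: u_3=47/120 ∈ [11/32, 1/2) → index 3
j=4: u_4=31/60 ∈ [1/2, 17/32) → index 4
j=5: u_5=77/120 ∈ [17/32, 13/16) → index 5
j=6: u_6=23/30 ∈ [17/32, 13/16) → index 5
j=7: u_7=107/120 ∈ [13/16, 1) → index 6

0 0 1 3 4 5 5 6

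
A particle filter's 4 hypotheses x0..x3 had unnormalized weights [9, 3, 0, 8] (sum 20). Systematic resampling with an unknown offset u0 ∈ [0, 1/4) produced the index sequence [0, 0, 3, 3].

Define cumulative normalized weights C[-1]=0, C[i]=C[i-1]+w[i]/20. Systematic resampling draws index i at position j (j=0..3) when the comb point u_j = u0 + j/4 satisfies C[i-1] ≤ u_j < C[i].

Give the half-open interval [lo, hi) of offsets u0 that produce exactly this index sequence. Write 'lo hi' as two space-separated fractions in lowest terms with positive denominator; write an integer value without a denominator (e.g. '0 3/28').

1/10 1/5

C = [9/20, 3/5, 3/5, 1]
j=0 picked index 0: u0 ∈ [0, 9/20)
j=1 picked index 0: u0 ∈ [-1/4, 1/5)
j=2 picked index 3: u0 ∈ [1/10, 1/2)
j=3 picked index 3: u0 ∈ [-3/20, 1/4)
intersection: [1/10, 1/5)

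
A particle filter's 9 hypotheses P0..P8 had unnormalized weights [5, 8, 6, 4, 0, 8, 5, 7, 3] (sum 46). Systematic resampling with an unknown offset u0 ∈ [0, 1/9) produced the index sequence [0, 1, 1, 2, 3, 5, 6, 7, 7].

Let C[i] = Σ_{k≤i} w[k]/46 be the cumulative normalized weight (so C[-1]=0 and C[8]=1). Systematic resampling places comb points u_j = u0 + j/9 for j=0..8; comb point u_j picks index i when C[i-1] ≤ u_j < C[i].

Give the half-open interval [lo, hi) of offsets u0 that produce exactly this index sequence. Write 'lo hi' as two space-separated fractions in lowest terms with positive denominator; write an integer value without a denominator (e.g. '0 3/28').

C = [5/46, 13/46, 19/46, 1/2, 1/2, 31/46, 18/23, 43/46, 1]
j=0 picked index 0: u0 ∈ [0, 5/46)
j=1 picked index 1: u0 ∈ [-1/414, 71/414)
j=2 picked index 1: u0 ∈ [-47/414, 25/414)
j=3 picked index 2: u0 ∈ [-7/138, 11/138)
j=4 picked index 3: u0 ∈ [-13/414, 1/18)
j=5 picked index 5: u0 ∈ [-1/18, 49/414)
j=6 picked index 6: u0 ∈ [1/138, 8/69)
j=7 picked index 7: u0 ∈ [1/207, 65/414)
j=8 picked index 7: u0 ∈ [-22/207, 19/414)
intersection: [1/138, 19/414)

1/138 19/414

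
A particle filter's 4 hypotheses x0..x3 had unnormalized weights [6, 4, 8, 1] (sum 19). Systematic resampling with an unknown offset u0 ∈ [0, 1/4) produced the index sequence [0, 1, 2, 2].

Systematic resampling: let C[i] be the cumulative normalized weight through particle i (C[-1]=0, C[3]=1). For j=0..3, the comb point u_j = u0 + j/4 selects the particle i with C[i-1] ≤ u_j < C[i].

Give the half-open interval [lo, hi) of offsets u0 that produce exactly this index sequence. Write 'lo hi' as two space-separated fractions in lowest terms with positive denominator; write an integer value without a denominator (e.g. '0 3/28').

5/76 15/76

C = [6/19, 10/19, 18/19, 1]
j=0 picked index 0: u0 ∈ [0, 6/19)
j=1 picked index 1: u0 ∈ [5/76, 21/76)
j=2 picked index 2: u0 ∈ [1/38, 17/38)
j=3 picked index 2: u0 ∈ [-17/76, 15/76)
intersection: [5/76, 15/76)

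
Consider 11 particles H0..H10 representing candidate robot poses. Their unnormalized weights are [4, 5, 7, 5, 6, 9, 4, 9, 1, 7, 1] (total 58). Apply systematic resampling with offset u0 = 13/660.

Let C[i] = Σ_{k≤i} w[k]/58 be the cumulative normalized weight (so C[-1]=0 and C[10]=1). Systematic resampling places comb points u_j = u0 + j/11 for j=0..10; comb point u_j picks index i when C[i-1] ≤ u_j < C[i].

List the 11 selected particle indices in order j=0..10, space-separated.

C = [2/29, 9/58, 8/29, 21/58, 27/58, 18/29, 20/29, 49/58, 25/29, 57/58, 1]
j=0: u_0=13/660 ∈ [0, 2/29) → index 0
j=1: u_1=73/660 ∈ [2/29, 9/58) → index 1
j=2: u_2=133/660 ∈ [9/58, 8/29) → index 2
j=3: u_3=193/660 ∈ [8/29, 21/58) → index 3
j=4: u_4=23/60 ∈ [21/58, 27/58) → index 4
j=5: u_5=313/660 ∈ [27/58, 18/29) → index 5
j=6: u_6=373/660 ∈ [27/58, 18/29) → index 5
j=7: u_7=433/660 ∈ [18/29, 20/29) → index 6
j=8: u_8=493/660 ∈ [20/29, 49/58) → index 7
j=9: u_9=553/660 ∈ [20/29, 49/58) → index 7
j=10: u_10=613/660 ∈ [25/29, 57/58) → index 9

0 1 2 3 4 5 5 6 7 7 9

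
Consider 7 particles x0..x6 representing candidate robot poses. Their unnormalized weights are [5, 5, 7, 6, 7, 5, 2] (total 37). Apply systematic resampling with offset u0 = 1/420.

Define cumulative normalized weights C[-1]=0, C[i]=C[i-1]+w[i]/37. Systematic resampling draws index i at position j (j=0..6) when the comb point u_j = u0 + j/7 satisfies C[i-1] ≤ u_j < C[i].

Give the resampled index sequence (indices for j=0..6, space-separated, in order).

0 1 2 2 3 4 5

C = [5/37, 10/37, 17/37, 23/37, 30/37, 35/37, 1]
j=0: u_0=1/420 ∈ [0, 5/37) → index 0
j=1: u_1=61/420 ∈ [5/37, 10/37) → index 1
j=2: u_2=121/420 ∈ [10/37, 17/37) → index 2
j=3: u_3=181/420 ∈ [10/37, 17/37) → index 2
j=4: u_4=241/420 ∈ [17/37, 23/37) → index 3
j=5: u_5=43/60 ∈ [23/37, 30/37) → index 4
j=6: u_6=361/420 ∈ [30/37, 35/37) → index 5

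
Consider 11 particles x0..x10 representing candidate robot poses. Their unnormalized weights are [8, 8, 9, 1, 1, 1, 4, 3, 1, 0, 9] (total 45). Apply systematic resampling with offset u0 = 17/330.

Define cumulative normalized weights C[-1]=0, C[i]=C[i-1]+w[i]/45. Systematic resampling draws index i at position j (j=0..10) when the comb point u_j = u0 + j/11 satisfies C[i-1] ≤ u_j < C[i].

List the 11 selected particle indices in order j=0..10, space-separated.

C = [8/45, 16/45, 5/9, 26/45, 3/5, 28/45, 32/45, 7/9, 4/5, 4/5, 1]
j=0: u_0=17/330 ∈ [0, 8/45) → index 0
j=1: u_1=47/330 ∈ [0, 8/45) → index 0
j=2: u_2=7/30 ∈ [8/45, 16/45) → index 1
j=3: u_3=107/330 ∈ [8/45, 16/45) → index 1
j=4: u_4=137/330 ∈ [16/45, 5/9) → index 2
j=5: u_5=167/330 ∈ [16/45, 5/9) → index 2
j=6: u_6=197/330 ∈ [26/45, 3/5) → index 4
j=7: u_7=227/330 ∈ [28/45, 32/45) → index 6
j=8: u_8=257/330 ∈ [7/9, 4/5) → index 8
j=9: u_9=287/330 ∈ [4/5, 1) → index 10
j=10: u_10=317/330 ∈ [4/5, 1) → index 10

0 0 1 1 2 2 4 6 8 10 10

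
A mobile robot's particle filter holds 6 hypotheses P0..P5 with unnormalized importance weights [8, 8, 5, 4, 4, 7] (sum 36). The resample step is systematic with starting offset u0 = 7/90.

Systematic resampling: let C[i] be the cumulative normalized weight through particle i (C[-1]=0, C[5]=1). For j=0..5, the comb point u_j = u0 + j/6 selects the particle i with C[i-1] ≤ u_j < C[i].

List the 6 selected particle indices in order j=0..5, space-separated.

0 1 1 2 4 5

C = [2/9, 4/9, 7/12, 25/36, 29/36, 1]
j=0: u_0=7/90 ∈ [0, 2/9) → index 0
j=1: u_1=11/45 ∈ [2/9, 4/9) → index 1
j=2: u_2=37/90 ∈ [2/9, 4/9) → index 1
j=3: u_3=26/45 ∈ [4/9, 7/12) → index 2
j=4: u_4=67/90 ∈ [25/36, 29/36) → index 4
j=5: u_5=41/45 ∈ [29/36, 1) → index 5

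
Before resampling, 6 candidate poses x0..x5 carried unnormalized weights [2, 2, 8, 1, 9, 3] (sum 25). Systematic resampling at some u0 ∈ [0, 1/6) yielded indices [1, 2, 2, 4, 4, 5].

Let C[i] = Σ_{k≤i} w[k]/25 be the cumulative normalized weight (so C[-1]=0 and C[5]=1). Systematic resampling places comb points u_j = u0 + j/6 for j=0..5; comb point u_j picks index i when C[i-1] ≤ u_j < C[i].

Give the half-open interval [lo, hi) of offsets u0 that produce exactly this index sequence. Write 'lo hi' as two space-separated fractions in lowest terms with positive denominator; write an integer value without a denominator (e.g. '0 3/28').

2/25 11/75

C = [2/25, 4/25, 12/25, 13/25, 22/25, 1]
j=0 picked index 1: u0 ∈ [2/25, 4/25)
j=1 picked index 2: u0 ∈ [-1/150, 47/150)
j=2 picked index 2: u0 ∈ [-13/75, 11/75)
j=3 picked index 4: u0 ∈ [1/50, 19/50)
j=4 picked index 4: u0 ∈ [-11/75, 16/75)
j=5 picked index 5: u0 ∈ [7/150, 1/6)
intersection: [2/25, 11/75)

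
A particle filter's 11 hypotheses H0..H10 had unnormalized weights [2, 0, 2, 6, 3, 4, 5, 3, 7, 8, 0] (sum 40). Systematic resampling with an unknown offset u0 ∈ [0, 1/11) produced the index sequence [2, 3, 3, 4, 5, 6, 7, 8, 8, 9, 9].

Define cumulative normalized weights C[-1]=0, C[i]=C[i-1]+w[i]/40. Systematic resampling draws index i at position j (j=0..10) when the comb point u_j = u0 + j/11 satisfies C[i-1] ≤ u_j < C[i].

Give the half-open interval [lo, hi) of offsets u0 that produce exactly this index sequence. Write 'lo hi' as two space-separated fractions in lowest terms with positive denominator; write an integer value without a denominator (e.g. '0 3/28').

1/20 23/440

C = [1/20, 1/20, 1/10, 1/4, 13/40, 17/40, 11/20, 5/8, 4/5, 1, 1]
j=0 picked index 2: u0 ∈ [1/20, 1/10)
j=1 picked index 3: u0 ∈ [1/110, 7/44)
j=2 picked index 3: u0 ∈ [-9/110, 3/44)
j=3 picked index 4: u0 ∈ [-1/44, 23/440)
j=4 picked index 5: u0 ∈ [-17/440, 27/440)
j=5 picked index 6: u0 ∈ [-13/440, 21/220)
j=6 picked index 7: u0 ∈ [1/220, 7/88)
j=7 picked index 8: u0 ∈ [-1/88, 9/55)
j=8 picked index 8: u0 ∈ [-9/88, 4/55)
j=9 picked index 9: u0 ∈ [-1/55, 2/11)
j=10 picked index 9: u0 ∈ [-6/55, 1/11)
intersection: [1/20, 23/440)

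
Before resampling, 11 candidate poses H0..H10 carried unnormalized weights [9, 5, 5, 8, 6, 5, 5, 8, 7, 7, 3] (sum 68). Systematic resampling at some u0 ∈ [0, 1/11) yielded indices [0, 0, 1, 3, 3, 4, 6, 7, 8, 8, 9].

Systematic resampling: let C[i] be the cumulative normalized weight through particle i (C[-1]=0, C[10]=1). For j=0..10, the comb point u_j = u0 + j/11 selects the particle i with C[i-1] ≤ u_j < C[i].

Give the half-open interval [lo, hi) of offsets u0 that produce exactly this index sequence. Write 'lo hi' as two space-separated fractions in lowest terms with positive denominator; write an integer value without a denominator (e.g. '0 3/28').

C = [9/68, 7/34, 19/68, 27/68, 33/68, 19/34, 43/68, 3/4, 29/34, 65/68, 1]
j=0 picked index 0: u0 ∈ [0, 9/68)
j=1 picked index 0: u0 ∈ [-1/11, 31/748)
j=2 picked index 1: u0 ∈ [-37/748, 9/374)
j=3 picked index 3: u0 ∈ [5/748, 93/748)
j=4 picked index 3: u0 ∈ [-63/748, 25/748)
j=5 picked index 4: u0 ∈ [-43/748, 23/748)
j=6 picked index 6: u0 ∈ [5/374, 65/748)
j=7 picked index 7: u0 ∈ [-3/748, 5/44)
j=8 picked index 8: u0 ∈ [1/44, 47/374)
j=9 picked index 8: u0 ∈ [-3/44, 13/374)
j=10 picked index 9: u0 ∈ [-21/374, 35/748)
intersection: [1/44, 9/374)

1/44 9/374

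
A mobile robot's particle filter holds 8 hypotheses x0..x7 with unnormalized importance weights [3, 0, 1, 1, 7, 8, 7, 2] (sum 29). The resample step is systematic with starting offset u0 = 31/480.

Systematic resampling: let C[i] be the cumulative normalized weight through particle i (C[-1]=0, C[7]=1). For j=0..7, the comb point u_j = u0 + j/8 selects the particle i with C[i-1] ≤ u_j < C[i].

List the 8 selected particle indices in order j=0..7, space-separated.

C = [3/29, 3/29, 4/29, 5/29, 12/29, 20/29, 27/29, 1]
j=0: u_0=31/480 ∈ [0, 3/29) → index 0
j=1: u_1=91/480 ∈ [5/29, 12/29) → index 4
j=2: u_2=151/480 ∈ [5/29, 12/29) → index 4
j=3: u_3=211/480 ∈ [12/29, 20/29) → index 5
j=4: u_4=271/480 ∈ [12/29, 20/29) → index 5
j=5: u_5=331/480 ∈ [12/29, 20/29) → index 5
j=6: u_6=391/480 ∈ [20/29, 27/29) → index 6
j=7: u_7=451/480 ∈ [27/29, 1) → index 7

0 4 4 5 5 5 6 7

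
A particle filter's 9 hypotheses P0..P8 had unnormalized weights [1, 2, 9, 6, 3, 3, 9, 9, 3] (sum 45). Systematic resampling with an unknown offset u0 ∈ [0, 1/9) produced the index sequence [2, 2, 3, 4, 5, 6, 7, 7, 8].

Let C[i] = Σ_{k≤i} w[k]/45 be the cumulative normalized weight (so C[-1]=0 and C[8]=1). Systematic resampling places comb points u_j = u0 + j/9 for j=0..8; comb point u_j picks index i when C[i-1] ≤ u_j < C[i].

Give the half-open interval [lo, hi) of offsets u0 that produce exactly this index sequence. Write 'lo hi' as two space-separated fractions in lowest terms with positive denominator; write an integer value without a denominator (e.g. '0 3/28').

1/15 4/45

C = [1/45, 1/15, 4/15, 2/5, 7/15, 8/15, 11/15, 14/15, 1]
j=0 picked index 2: u0 ∈ [1/15, 4/15)
j=1 picked index 2: u0 ∈ [-2/45, 7/45)
j=2 picked index 3: u0 ∈ [2/45, 8/45)
j=3 picked index 4: u0 ∈ [1/15, 2/15)
j=4 picked index 5: u0 ∈ [1/45, 4/45)
j=5 picked index 6: u0 ∈ [-1/45, 8/45)
j=6 picked index 7: u0 ∈ [1/15, 4/15)
j=7 picked index 7: u0 ∈ [-2/45, 7/45)
j=8 picked index 8: u0 ∈ [2/45, 1/9)
intersection: [1/15, 4/45)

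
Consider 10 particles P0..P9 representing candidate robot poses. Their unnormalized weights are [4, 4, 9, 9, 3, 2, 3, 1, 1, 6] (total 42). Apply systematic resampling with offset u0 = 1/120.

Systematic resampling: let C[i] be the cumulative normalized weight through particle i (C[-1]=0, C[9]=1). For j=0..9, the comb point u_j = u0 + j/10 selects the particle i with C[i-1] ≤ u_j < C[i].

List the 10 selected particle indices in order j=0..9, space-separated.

C = [2/21, 4/21, 17/42, 13/21, 29/42, 31/42, 17/21, 5/6, 6/7, 1]
j=0: u_0=1/120 ∈ [0, 2/21) → index 0
j=1: u_1=13/120 ∈ [2/21, 4/21) → index 1
j=2: u_2=5/24 ∈ [4/21, 17/42) → index 2
j=3: u_3=37/120 ∈ [4/21, 17/42) → index 2
j=4: u_4=49/120 ∈ [17/42, 13/21) → index 3
j=5: u_5=61/120 ∈ [17/42, 13/21) → index 3
j=6: u_6=73/120 ∈ [17/42, 13/21) → index 3
j=7: u_7=17/24 ∈ [29/42, 31/42) → index 5
j=8: u_8=97/120 ∈ [31/42, 17/21) → index 6
j=9: u_9=109/120 ∈ [6/7, 1) → index 9

0 1 2 2 3 3 3 5 6 9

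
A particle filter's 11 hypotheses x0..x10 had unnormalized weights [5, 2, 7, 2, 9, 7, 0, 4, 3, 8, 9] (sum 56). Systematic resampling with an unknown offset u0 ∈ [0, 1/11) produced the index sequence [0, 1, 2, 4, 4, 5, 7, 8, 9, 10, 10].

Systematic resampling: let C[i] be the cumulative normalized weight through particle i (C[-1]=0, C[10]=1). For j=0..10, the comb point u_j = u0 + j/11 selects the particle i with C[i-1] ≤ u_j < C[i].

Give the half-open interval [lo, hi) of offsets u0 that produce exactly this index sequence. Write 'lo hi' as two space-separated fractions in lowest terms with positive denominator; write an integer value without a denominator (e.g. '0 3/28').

C = [5/56, 1/8, 1/4, 2/7, 25/56, 4/7, 4/7, 9/14, 39/56, 47/56, 1]
j=0 picked index 0: u0 ∈ [0, 5/56)
j=1 picked index 1: u0 ∈ [-1/616, 3/88)
j=2 picked index 2: u0 ∈ [-5/88, 3/44)
j=3 picked index 4: u0 ∈ [1/77, 107/616)
j=4 picked index 4: u0 ∈ [-6/77, 51/616)
j=5 picked index 5: u0 ∈ [-5/616, 9/77)
j=6 picked index 7: u0 ∈ [2/77, 15/154)
j=7 picked index 8: u0 ∈ [1/154, 37/616)
j=8 picked index 9: u0 ∈ [-19/616, 69/616)
j=9 picked index 10: u0 ∈ [13/616, 2/11)
j=10 picked index 10: u0 ∈ [-43/616, 1/11)
intersection: [2/77, 3/88)

2/77 3/88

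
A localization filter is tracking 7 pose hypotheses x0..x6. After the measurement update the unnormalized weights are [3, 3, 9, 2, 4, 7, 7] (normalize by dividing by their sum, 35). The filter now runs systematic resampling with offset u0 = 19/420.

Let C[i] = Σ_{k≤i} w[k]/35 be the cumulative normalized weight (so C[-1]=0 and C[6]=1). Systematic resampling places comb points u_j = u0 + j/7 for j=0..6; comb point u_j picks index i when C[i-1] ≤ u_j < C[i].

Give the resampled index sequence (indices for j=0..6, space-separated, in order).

0 2 2 3 5 5 6

C = [3/35, 6/35, 3/7, 17/35, 3/5, 4/5, 1]
j=0: u_0=19/420 ∈ [0, 3/35) → index 0
j=1: u_1=79/420 ∈ [6/35, 3/7) → index 2
j=2: u_2=139/420 ∈ [6/35, 3/7) → index 2
j=3: u_3=199/420 ∈ [3/7, 17/35) → index 3
j=4: u_4=37/60 ∈ [3/5, 4/5) → index 5
j=5: u_5=319/420 ∈ [3/5, 4/5) → index 5
j=6: u_6=379/420 ∈ [4/5, 1) → index 6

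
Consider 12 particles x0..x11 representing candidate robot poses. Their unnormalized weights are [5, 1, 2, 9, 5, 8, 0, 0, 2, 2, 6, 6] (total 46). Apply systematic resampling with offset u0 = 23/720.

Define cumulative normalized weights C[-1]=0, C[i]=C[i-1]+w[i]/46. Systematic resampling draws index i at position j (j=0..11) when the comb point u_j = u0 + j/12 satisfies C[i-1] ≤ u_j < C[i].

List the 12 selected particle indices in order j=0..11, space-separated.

0 1 3 3 3 4 5 5 9 10 10 11

C = [5/46, 3/23, 4/23, 17/46, 11/23, 15/23, 15/23, 15/23, 16/23, 17/23, 20/23, 1]
j=0: u_0=23/720 ∈ [0, 5/46) → index 0
j=1: u_1=83/720 ∈ [5/46, 3/23) → index 1
j=2: u_2=143/720 ∈ [4/23, 17/46) → index 3
j=3: u_3=203/720 ∈ [4/23, 17/46) → index 3
j=4: u_4=263/720 ∈ [4/23, 17/46) → index 3
j=5: u_5=323/720 ∈ [17/46, 11/23) → index 4
j=6: u_6=383/720 ∈ [11/23, 15/23) → index 5
j=7: u_7=443/720 ∈ [11/23, 15/23) → index 5
j=8: u_8=503/720 ∈ [16/23, 17/23) → index 9
j=9: u_9=563/720 ∈ [17/23, 20/23) → index 10
j=10: u_10=623/720 ∈ [17/23, 20/23) → index 10
j=11: u_11=683/720 ∈ [20/23, 1) → index 11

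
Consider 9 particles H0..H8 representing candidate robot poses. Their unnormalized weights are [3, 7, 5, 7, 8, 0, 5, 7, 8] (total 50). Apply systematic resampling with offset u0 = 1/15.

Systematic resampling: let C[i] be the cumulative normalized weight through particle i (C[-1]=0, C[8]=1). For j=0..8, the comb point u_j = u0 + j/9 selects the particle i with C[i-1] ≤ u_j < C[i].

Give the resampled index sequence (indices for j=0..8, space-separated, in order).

1 1 2 3 4 6 7 8 8

C = [3/50, 1/5, 3/10, 11/25, 3/5, 3/5, 7/10, 21/25, 1]
j=0: u_0=1/15 ∈ [3/50, 1/5) → index 1
j=1: u_1=8/45 ∈ [3/50, 1/5) → index 1
j=2: u_2=13/45 ∈ [1/5, 3/10) → index 2
j=3: u_3=2/5 ∈ [3/10, 11/25) → index 3
j=4: u_4=23/45 ∈ [11/25, 3/5) → index 4
j=5: u_5=28/45 ∈ [3/5, 7/10) → index 6
j=6: u_6=11/15 ∈ [7/10, 21/25) → index 7
j=7: u_7=38/45 ∈ [21/25, 1) → index 8
j=8: u_8=43/45 ∈ [21/25, 1) → index 8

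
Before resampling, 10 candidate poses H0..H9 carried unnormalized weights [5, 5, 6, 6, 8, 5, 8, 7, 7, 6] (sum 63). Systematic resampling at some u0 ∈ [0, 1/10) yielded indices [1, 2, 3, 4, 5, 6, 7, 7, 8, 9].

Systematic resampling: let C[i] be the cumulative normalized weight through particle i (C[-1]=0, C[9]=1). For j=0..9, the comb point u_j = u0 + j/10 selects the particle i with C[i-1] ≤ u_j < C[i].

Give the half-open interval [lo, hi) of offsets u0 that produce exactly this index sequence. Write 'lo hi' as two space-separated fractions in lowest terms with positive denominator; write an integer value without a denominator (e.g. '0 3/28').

C = [5/63, 10/63, 16/63, 22/63, 10/21, 5/9, 43/63, 50/63, 19/21, 1]
j=0 picked index 1: u0 ∈ [5/63, 10/63)
j=1 picked index 2: u0 ∈ [37/630, 97/630)
j=2 picked index 3: u0 ∈ [17/315, 47/315)
j=3 picked index 4: u0 ∈ [31/630, 37/210)
j=4 picked index 5: u0 ∈ [8/105, 7/45)
j=5 picked index 6: u0 ∈ [1/18, 23/126)
j=6 picked index 7: u0 ∈ [26/315, 61/315)
j=7 picked index 7: u0 ∈ [-11/630, 59/630)
j=8 picked index 8: u0 ∈ [-2/315, 11/105)
j=9 picked index 9: u0 ∈ [1/210, 1/10)
intersection: [26/315, 59/630)

26/315 59/630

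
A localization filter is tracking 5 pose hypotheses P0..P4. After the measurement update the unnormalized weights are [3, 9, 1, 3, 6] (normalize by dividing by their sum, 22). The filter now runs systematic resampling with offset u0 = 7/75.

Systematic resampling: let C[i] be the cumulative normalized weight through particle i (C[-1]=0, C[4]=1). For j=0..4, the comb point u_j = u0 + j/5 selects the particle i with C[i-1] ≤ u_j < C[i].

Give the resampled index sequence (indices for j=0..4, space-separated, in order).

0 1 1 3 4

C = [3/22, 6/11, 13/22, 8/11, 1]
j=0: u_0=7/75 ∈ [0, 3/22) → index 0
j=1: u_1=22/75 ∈ [3/22, 6/11) → index 1
j=2: u_2=37/75 ∈ [3/22, 6/11) → index 1
j=3: u_3=52/75 ∈ [13/22, 8/11) → index 3
j=4: u_4=67/75 ∈ [8/11, 1) → index 4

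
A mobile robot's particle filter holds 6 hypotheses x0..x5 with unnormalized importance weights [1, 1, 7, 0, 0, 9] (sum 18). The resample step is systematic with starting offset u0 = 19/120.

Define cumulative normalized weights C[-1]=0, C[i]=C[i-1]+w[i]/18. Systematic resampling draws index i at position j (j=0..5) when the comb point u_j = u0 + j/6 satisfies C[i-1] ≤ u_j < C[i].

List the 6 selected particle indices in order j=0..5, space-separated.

2 2 2 5 5 5

C = [1/18, 1/9, 1/2, 1/2, 1/2, 1]
j=0: u_0=19/120 ∈ [1/9, 1/2) → index 2
j=1: u_1=13/40 ∈ [1/9, 1/2) → index 2
j=2: u_2=59/120 ∈ [1/9, 1/2) → index 2
j=3: u_3=79/120 ∈ [1/2, 1) → index 5
j=4: u_4=33/40 ∈ [1/2, 1) → index 5
j=5: u_5=119/120 ∈ [1/2, 1) → index 5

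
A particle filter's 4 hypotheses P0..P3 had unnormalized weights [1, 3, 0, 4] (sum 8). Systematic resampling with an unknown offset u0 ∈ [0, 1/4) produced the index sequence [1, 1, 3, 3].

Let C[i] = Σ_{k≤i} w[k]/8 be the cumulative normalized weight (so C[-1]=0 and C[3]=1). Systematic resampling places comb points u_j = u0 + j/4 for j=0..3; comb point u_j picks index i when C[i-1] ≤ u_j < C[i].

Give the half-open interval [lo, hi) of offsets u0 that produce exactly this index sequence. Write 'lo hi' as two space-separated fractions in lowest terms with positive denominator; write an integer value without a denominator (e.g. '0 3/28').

C = [1/8, 1/2, 1/2, 1]
j=0 picked index 1: u0 ∈ [1/8, 1/2)
j=1 picked index 1: u0 ∈ [-1/8, 1/4)
j=2 picked index 3: u0 ∈ [0, 1/2)
j=3 picked index 3: u0 ∈ [-1/4, 1/4)
intersection: [1/8, 1/4)

1/8 1/4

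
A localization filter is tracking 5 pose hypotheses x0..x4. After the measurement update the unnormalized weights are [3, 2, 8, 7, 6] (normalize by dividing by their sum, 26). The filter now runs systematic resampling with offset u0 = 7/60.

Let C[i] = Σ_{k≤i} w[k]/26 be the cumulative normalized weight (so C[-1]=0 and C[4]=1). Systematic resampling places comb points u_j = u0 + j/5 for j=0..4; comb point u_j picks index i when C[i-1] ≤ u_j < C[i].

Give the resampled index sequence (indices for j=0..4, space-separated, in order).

1 2 3 3 4

C = [3/26, 5/26, 1/2, 10/13, 1]
j=0: u_0=7/60 ∈ [3/26, 5/26) → index 1
j=1: u_1=19/60 ∈ [5/26, 1/2) → index 2
j=2: u_2=31/60 ∈ [1/2, 10/13) → index 3
j=3: u_3=43/60 ∈ [1/2, 10/13) → index 3
j=4: u_4=11/12 ∈ [10/13, 1) → index 4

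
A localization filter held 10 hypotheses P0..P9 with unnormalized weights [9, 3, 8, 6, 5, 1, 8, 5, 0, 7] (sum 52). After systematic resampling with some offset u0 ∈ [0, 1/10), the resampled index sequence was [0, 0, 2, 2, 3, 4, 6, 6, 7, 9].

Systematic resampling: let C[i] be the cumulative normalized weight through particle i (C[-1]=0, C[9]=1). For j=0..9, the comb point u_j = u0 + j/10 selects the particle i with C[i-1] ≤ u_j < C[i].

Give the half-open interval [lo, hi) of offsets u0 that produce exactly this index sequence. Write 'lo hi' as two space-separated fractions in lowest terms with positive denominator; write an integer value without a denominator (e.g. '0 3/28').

C = [9/52, 3/13, 5/13, 1/2, 31/52, 8/13, 10/13, 45/52, 45/52, 1]
j=0 picked index 0: u0 ∈ [0, 9/52)
j=1 picked index 0: u0 ∈ [-1/10, 19/260)
j=2 picked index 2: u0 ∈ [2/65, 12/65)
j=3 picked index 2: u0 ∈ [-9/130, 11/130)
j=4 picked index 3: u0 ∈ [-1/65, 1/10)
j=5 picked index 4: u0 ∈ [0, 5/52)
j=6 picked index 6: u0 ∈ [1/65, 11/65)
j=7 picked index 6: u0 ∈ [-11/130, 9/130)
j=8 picked index 7: u0 ∈ [-2/65, 17/260)
j=9 picked index 9: u0 ∈ [-9/260, 1/10)
intersection: [2/65, 17/260)

2/65 17/260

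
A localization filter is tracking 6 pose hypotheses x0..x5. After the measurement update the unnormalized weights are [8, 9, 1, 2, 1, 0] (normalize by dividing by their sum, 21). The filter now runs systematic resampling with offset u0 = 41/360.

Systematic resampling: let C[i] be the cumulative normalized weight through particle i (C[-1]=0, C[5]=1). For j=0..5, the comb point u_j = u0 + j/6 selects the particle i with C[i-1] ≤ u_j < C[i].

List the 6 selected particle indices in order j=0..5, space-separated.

C = [8/21, 17/21, 6/7, 20/21, 1, 1]
j=0: u_0=41/360 ∈ [0, 8/21) → index 0
j=1: u_1=101/360 ∈ [0, 8/21) → index 0
j=2: u_2=161/360 ∈ [8/21, 17/21) → index 1
j=3: u_3=221/360 ∈ [8/21, 17/21) → index 1
j=4: u_4=281/360 ∈ [8/21, 17/21) → index 1
j=5: u_5=341/360 ∈ [6/7, 20/21) → index 3

0 0 1 1 1 3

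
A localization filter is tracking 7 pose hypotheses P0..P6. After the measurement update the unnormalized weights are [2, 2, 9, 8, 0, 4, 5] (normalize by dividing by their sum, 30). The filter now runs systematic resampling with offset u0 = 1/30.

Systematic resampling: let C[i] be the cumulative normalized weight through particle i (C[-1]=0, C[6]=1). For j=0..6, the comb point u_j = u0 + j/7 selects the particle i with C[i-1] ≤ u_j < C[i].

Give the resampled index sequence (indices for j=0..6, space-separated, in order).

C = [1/15, 2/15, 13/30, 7/10, 7/10, 5/6, 1]
j=0: u_0=1/30 ∈ [0, 1/15) → index 0
j=1: u_1=37/210 ∈ [2/15, 13/30) → index 2
j=2: u_2=67/210 ∈ [2/15, 13/30) → index 2
j=3: u_3=97/210 ∈ [13/30, 7/10) → index 3
j=4: u_4=127/210 ∈ [13/30, 7/10) → index 3
j=5: u_5=157/210 ∈ [7/10, 5/6) → index 5
j=6: u_6=187/210 ∈ [5/6, 1) → index 6

0 2 2 3 3 5 6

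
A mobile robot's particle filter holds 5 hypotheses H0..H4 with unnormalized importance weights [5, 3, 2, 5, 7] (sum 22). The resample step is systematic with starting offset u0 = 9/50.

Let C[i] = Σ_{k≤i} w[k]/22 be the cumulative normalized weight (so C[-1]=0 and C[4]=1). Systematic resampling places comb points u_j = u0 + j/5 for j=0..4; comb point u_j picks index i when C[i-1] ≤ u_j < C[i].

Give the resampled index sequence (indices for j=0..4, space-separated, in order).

0 2 3 4 4

C = [5/22, 4/11, 5/11, 15/22, 1]
j=0: u_0=9/50 ∈ [0, 5/22) → index 0
j=1: u_1=19/50 ∈ [4/11, 5/11) → index 2
j=2: u_2=29/50 ∈ [5/11, 15/22) → index 3
j=3: u_3=39/50 ∈ [15/22, 1) → index 4
j=4: u_4=49/50 ∈ [15/22, 1) → index 4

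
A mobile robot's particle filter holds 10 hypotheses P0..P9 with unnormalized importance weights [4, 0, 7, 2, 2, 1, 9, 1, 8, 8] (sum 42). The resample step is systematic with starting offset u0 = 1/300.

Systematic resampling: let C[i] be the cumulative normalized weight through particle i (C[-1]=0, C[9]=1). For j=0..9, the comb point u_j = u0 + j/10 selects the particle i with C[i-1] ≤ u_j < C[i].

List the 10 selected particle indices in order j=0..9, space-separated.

0 2 2 3 6 6 7 8 8 9

C = [2/21, 2/21, 11/42, 13/42, 5/14, 8/21, 25/42, 13/21, 17/21, 1]
j=0: u_0=1/300 ∈ [0, 2/21) → index 0
j=1: u_1=31/300 ∈ [2/21, 11/42) → index 2
j=2: u_2=61/300 ∈ [2/21, 11/42) → index 2
j=3: u_3=91/300 ∈ [11/42, 13/42) → index 3
j=4: u_4=121/300 ∈ [8/21, 25/42) → index 6
j=5: u_5=151/300 ∈ [8/21, 25/42) → index 6
j=6: u_6=181/300 ∈ [25/42, 13/21) → index 7
j=7: u_7=211/300 ∈ [13/21, 17/21) → index 8
j=8: u_8=241/300 ∈ [13/21, 17/21) → index 8
j=9: u_9=271/300 ∈ [17/21, 1) → index 9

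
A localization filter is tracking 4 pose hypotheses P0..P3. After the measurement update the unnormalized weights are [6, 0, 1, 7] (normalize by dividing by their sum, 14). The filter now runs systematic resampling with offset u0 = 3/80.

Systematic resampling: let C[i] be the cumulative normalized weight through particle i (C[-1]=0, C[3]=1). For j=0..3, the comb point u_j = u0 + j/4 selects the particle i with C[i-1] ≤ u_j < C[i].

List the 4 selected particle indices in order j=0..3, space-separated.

C = [3/7, 3/7, 1/2, 1]
j=0: u_0=3/80 ∈ [0, 3/7) → index 0
j=1: u_1=23/80 ∈ [0, 3/7) → index 0
j=2: u_2=43/80 ∈ [1/2, 1) → index 3
j=3: u_3=63/80 ∈ [1/2, 1) → index 3

0 0 3 3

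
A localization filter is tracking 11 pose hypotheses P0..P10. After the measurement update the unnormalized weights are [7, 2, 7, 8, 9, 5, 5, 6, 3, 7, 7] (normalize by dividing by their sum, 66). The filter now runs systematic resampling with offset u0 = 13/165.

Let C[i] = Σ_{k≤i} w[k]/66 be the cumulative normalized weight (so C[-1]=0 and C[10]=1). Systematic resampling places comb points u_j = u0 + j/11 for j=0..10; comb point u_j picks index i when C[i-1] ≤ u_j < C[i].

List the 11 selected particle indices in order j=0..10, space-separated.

0 2 3 3 4 5 6 7 9 10 10

C = [7/66, 3/22, 8/33, 4/11, 1/2, 19/33, 43/66, 49/66, 26/33, 59/66, 1]
j=0: u_0=13/165 ∈ [0, 7/66) → index 0
j=1: u_1=28/165 ∈ [3/22, 8/33) → index 2
j=2: u_2=43/165 ∈ [8/33, 4/11) → index 3
j=3: u_3=58/165 ∈ [8/33, 4/11) → index 3
j=4: u_4=73/165 ∈ [4/11, 1/2) → index 4
j=5: u_5=8/15 ∈ [1/2, 19/33) → index 5
j=6: u_6=103/165 ∈ [19/33, 43/66) → index 6
j=7: u_7=118/165 ∈ [43/66, 49/66) → index 7
j=8: u_8=133/165 ∈ [26/33, 59/66) → index 9
j=9: u_9=148/165 ∈ [59/66, 1) → index 10
j=10: u_10=163/165 ∈ [59/66, 1) → index 10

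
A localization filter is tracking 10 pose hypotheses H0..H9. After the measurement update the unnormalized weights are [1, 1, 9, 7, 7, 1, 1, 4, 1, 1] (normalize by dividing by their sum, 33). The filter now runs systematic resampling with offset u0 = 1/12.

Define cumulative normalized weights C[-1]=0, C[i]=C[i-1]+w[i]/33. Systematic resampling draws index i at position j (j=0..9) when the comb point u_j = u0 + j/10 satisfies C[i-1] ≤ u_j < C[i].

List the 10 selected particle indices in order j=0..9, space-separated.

2 2 2 3 3 4 4 5 7 9

C = [1/33, 2/33, 1/3, 6/11, 25/33, 26/33, 9/11, 31/33, 32/33, 1]
j=0: u_0=1/12 ∈ [2/33, 1/3) → index 2
j=1: u_1=11/60 ∈ [2/33, 1/3) → index 2
j=2: u_2=17/60 ∈ [2/33, 1/3) → index 2
j=3: u_3=23/60 ∈ [1/3, 6/11) → index 3
j=4: u_4=29/60 ∈ [1/3, 6/11) → index 3
j=5: u_5=7/12 ∈ [6/11, 25/33) → index 4
j=6: u_6=41/60 ∈ [6/11, 25/33) → index 4
j=7: u_7=47/60 ∈ [25/33, 26/33) → index 5
j=8: u_8=53/60 ∈ [9/11, 31/33) → index 7
j=9: u_9=59/60 ∈ [32/33, 1) → index 9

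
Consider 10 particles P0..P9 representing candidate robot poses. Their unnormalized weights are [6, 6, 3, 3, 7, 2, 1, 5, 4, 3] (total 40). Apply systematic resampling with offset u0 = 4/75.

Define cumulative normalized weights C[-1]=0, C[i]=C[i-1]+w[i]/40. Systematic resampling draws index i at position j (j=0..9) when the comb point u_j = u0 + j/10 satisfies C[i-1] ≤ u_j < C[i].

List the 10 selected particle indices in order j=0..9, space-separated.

C = [3/20, 3/10, 3/8, 9/20, 5/8, 27/40, 7/10, 33/40, 37/40, 1]
j=0: u_0=4/75 ∈ [0, 3/20) → index 0
j=1: u_1=23/150 ∈ [3/20, 3/10) → index 1
j=2: u_2=19/75 ∈ [3/20, 3/10) → index 1
j=3: u_3=53/150 ∈ [3/10, 3/8) → index 2
j=4: u_4=34/75 ∈ [9/20, 5/8) → index 4
j=5: u_5=83/150 ∈ [9/20, 5/8) → index 4
j=6: u_6=49/75 ∈ [5/8, 27/40) → index 5
j=7: u_7=113/150 ∈ [7/10, 33/40) → index 7
j=8: u_8=64/75 ∈ [33/40, 37/40) → index 8
j=9: u_9=143/150 ∈ [37/40, 1) → index 9

0 1 1 2 4 4 5 7 8 9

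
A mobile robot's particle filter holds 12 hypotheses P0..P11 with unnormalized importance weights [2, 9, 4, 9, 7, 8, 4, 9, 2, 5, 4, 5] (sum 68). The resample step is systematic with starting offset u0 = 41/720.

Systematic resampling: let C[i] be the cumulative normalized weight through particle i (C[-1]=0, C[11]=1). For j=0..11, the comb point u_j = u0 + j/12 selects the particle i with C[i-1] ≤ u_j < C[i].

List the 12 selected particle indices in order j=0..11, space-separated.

1 1 3 3 4 5 5 7 7 9 10 11

C = [1/34, 11/68, 15/68, 6/17, 31/68, 39/68, 43/68, 13/17, 27/34, 59/68, 63/68, 1]
j=0: u_0=41/720 ∈ [1/34, 11/68) → index 1
j=1: u_1=101/720 ∈ [1/34, 11/68) → index 1
j=2: u_2=161/720 ∈ [15/68, 6/17) → index 3
j=3: u_3=221/720 ∈ [15/68, 6/17) → index 3
j=4: u_4=281/720 ∈ [6/17, 31/68) → index 4
j=5: u_5=341/720 ∈ [31/68, 39/68) → index 5
j=6: u_6=401/720 ∈ [31/68, 39/68) → index 5
j=7: u_7=461/720 ∈ [43/68, 13/17) → index 7
j=8: u_8=521/720 ∈ [43/68, 13/17) → index 7
j=9: u_9=581/720 ∈ [27/34, 59/68) → index 9
j=10: u_10=641/720 ∈ [59/68, 63/68) → index 10
j=11: u_11=701/720 ∈ [63/68, 1) → index 11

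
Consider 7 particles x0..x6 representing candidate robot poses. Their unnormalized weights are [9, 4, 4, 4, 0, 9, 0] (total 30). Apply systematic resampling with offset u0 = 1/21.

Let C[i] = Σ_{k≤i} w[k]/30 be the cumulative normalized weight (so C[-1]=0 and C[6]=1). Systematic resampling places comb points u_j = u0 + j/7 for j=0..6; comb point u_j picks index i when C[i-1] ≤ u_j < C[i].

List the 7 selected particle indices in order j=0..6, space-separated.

0 0 1 2 3 5 5

C = [3/10, 13/30, 17/30, 7/10, 7/10, 1, 1]
j=0: u_0=1/21 ∈ [0, 3/10) → index 0
j=1: u_1=4/21 ∈ [0, 3/10) → index 0
j=2: u_2=1/3 ∈ [3/10, 13/30) → index 1
j=3: u_3=10/21 ∈ [13/30, 17/30) → index 2
j=4: u_4=13/21 ∈ [17/30, 7/10) → index 3
j=5: u_5=16/21 ∈ [7/10, 1) → index 5
j=6: u_6=19/21 ∈ [7/10, 1) → index 5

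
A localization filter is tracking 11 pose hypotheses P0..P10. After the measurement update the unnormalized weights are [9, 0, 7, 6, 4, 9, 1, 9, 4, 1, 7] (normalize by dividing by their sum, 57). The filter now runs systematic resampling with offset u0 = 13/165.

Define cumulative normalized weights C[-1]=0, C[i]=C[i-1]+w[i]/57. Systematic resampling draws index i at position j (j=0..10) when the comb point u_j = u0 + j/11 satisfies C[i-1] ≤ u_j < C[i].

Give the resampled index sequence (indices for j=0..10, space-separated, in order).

0 2 2 3 4 5 6 7 8 10 10

C = [3/19, 3/19, 16/57, 22/57, 26/57, 35/57, 12/19, 15/19, 49/57, 50/57, 1]
j=0: u_0=13/165 ∈ [0, 3/19) → index 0
j=1: u_1=28/165 ∈ [3/19, 16/57) → index 2
j=2: u_2=43/165 ∈ [3/19, 16/57) → index 2
j=3: u_3=58/165 ∈ [16/57, 22/57) → index 3
j=4: u_4=73/165 ∈ [22/57, 26/57) → index 4
j=5: u_5=8/15 ∈ [26/57, 35/57) → index 5
j=6: u_6=103/165 ∈ [35/57, 12/19) → index 6
j=7: u_7=118/165 ∈ [12/19, 15/19) → index 7
j=8: u_8=133/165 ∈ [15/19, 49/57) → index 8
j=9: u_9=148/165 ∈ [50/57, 1) → index 10
j=10: u_10=163/165 ∈ [50/57, 1) → index 10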